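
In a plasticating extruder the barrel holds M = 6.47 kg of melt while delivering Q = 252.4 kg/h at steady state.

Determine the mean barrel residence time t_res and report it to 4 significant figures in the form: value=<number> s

Throughput in SI: Q_s = 252.4 kg/h ÷ 3600 s/h = 0.0701111 kg/s
t_res = M / Q_s = 6.47 ÷ 0.0701111 = 92.2821 s

value=92.28 s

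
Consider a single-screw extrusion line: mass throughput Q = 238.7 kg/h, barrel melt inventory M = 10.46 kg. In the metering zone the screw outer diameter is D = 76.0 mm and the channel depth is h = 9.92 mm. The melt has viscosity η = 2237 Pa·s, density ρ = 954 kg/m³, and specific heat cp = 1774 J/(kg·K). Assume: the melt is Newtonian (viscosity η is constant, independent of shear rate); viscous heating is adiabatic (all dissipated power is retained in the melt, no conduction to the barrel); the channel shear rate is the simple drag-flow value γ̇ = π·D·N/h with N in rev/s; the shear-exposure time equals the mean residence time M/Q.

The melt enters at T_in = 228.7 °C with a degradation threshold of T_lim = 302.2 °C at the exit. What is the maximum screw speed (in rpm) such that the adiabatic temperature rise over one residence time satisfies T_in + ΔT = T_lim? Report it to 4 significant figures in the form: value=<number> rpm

value=46.80 rpm

Convert throughput: Q = 238.7 kg/h = 238.7/3600 = 0.0663056 kg/s
t_res = M / Q_s = 10.46 / 0.0663056 = 157.755 s
Convert to metres: D = 0.076 m, h = 0.00992 m
Allowable rise: ΔT_a = T_lim − T_in = 302.2 − 228.7 = 73.5 K
Invert ΔT = ηγ̇²t_res/(ρcp) for γ̇: γ̇_max² = ΔT_a ρ cp / (η t_res) = 73.5·954·1774 / (2237·157.755) = 352.486 s⁻²
γ̇_max = √352.486 = 18.7746 s⁻¹
N_max = γ̇_max h / (πD) = 18.7746·0.00992/(π·0.076) = 0.780044 rev/s → ×60 = 46.8026 rpm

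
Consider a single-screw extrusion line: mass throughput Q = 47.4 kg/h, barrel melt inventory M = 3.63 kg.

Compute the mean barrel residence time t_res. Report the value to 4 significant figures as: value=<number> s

Q_s = Q / 3600 = 47.4 / 3600 = 0.0131667 kg/s
t_res = M / Q_s = 3.63 ÷ 0.0131667 = 275.696 s

value=275.7 s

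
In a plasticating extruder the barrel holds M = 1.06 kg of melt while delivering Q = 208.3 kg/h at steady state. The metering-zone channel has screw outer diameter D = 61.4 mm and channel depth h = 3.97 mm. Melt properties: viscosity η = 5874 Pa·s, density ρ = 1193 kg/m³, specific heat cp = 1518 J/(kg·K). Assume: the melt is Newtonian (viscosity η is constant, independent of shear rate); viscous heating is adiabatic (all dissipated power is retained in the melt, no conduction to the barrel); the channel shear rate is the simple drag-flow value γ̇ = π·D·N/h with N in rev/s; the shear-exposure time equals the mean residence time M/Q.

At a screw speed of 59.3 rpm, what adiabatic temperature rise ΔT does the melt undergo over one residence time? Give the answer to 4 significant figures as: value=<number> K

value=137.0 K

Convert throughput: Q = 208.3 kg/h = 208.3/3600 = 0.0578611 kg/s
t_res = M / Q_s = 1.06 / 0.0578611 = 18.3197 s
Convert to SI: D = 0.0614 m, h = 0.00397 m, N = 59.3/60 = 0.988333 rev/s
γ̇ = π·D·N / h = π · 0.0614 · 0.988333 / 0.00397 = 48.021 s⁻¹
ΔT = η·γ̇²·t_res / (ρ·cp) = 5874 · (48.021)² · 18.3197 / (1193 · 1518) = 137.026 K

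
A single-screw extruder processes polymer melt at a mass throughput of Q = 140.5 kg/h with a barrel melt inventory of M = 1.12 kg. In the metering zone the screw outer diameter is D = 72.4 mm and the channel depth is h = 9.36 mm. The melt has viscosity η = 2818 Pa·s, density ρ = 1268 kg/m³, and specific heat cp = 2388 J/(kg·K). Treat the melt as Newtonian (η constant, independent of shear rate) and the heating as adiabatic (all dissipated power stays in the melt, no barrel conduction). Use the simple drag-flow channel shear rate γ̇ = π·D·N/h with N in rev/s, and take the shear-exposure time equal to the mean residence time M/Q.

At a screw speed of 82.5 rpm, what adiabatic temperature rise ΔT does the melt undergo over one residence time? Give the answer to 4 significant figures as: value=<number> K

Convert throughput: Q = 140.5 kg/h = 140.5/3600 = 0.0390278 kg/s
t_res = M / Q_s = 1.12 / 0.0390278 = 28.6975 s
Convert to SI: D = 0.0724 m, h = 0.00936 m, N = 82.5/60 = 1.375 rev/s
Shear rate: γ̇ = πDN/h = π·0.0724·1.375/0.00936 = 33.413 s⁻¹
ΔT = η·γ̇²·t_res/(ρ·cp) = [2818 × 33.413² × 28.6975] / [1268 × 2388] = 29.8169 K

value=29.82 K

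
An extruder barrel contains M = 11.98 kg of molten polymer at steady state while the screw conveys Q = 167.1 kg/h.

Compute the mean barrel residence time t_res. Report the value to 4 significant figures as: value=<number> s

value=258.1 s

Q_s = Q / 3600 = 167.1 / 3600 = 0.0464167 kg/s
t_res = M / Q_s = 11.98 ÷ 0.0464167 = 258.097 s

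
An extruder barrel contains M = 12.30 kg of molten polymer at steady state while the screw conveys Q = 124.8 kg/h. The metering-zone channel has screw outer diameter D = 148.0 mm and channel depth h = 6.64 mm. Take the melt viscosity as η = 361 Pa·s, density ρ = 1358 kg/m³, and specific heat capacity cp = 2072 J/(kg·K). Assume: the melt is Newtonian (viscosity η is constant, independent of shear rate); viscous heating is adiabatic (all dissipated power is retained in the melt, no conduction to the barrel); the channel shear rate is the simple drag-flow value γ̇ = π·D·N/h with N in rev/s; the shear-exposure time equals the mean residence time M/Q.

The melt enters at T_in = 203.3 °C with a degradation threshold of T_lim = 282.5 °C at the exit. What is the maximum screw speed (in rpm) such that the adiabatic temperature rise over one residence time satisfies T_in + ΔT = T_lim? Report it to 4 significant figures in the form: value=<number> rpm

value=35.74 rpm

Q_s = Q / 3600 = 124.8 / 3600 = 0.0346667 kg/s
t_res = M / Q_s = 12.30 ÷ 0.0346667 = 354.808 s
D = 148.0 mm = 0.148 m;  h = 6.64 mm = 0.00664 m
ΔT_a = T_lim − T_in = 282.5 °C − 203.3 °C = 79.2 K
γ̇_max² = ΔT_a·ρ·cp/(η·t_res) = 79.2·1358·2072/(361·354.808) = 1739.86 s⁻²
γ̇_max = sqrt(1739.86) = 41.7116 s⁻¹
Solve γ̇ = πDN/h for N: N_max = γ̇_max·h/(π·D) = 41.7116 × 0.00664 / (π × 0.148) = 0.595681 rev/s = 35.7409 rpm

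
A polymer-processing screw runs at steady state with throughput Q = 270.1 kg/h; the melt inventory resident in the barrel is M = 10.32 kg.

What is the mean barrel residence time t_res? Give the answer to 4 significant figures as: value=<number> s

value=137.5 s

Throughput in SI: Q_s = 270.1 kg/h ÷ 3600 s/h = 0.0750278 kg/s
t_res = M / Q_s = 10.32 ÷ 0.0750278 = 137.549 s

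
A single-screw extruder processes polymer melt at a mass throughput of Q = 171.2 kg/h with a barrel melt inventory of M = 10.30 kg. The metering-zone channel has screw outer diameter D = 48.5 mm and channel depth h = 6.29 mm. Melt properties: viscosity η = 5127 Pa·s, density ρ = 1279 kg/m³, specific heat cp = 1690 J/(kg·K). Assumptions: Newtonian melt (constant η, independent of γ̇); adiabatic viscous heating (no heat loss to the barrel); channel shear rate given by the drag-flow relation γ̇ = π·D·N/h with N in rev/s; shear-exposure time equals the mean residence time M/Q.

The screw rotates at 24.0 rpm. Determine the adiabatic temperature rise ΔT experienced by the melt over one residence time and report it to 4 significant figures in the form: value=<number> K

value=48.23 K

Convert throughput: Q = 171.2 kg/h = 171.2/3600 = 0.0475556 kg/s
t_res = M / Q_s = 10.30 / 0.0475556 = 216.589 s
D = 48.5 mm = 0.0485 m;  h = 6.29 mm = 0.00629 m;  N = 24.0 rpm / 60 = 0.4 rev/s
γ̇ = π D N / h = (π)(0.0485)(0.4) / 0.00629 = 9.68949 s⁻¹
Adiabatic rise: ΔT = η γ̇² t_res / (ρ cp) = 5127·(9.68949)²·216.589 / (1279·1690) = 48.233 K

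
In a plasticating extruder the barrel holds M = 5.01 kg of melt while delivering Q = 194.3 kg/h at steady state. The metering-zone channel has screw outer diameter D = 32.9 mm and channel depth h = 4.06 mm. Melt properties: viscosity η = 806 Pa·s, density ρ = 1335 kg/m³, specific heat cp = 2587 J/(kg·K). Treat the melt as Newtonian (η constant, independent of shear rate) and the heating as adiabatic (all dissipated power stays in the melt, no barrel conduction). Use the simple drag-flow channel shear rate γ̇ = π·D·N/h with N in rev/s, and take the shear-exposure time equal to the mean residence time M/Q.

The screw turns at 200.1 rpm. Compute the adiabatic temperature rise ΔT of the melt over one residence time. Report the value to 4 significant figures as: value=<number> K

Q_s = Q / 3600 = 194.3 / 3600 = 0.0539722 kg/s
t_res = M / Q_s = 5.01 / 0.0539722 = 92.8255 s
D = 32.9 mm = 0.0329 m;  h = 4.06 mm = 0.00406 m;  N = 200.1 rpm / 60 = 3.335 rev/s
γ̇ = π D N / h = (π)(0.0329)(3.335) / 0.00406 = 84.9015 s⁻¹
ΔT = η·γ̇²·t_res/(ρ·cp) = [806 × 84.9015² × 92.8255] / [1335 × 2587] = 156.155 K

value=156.2 K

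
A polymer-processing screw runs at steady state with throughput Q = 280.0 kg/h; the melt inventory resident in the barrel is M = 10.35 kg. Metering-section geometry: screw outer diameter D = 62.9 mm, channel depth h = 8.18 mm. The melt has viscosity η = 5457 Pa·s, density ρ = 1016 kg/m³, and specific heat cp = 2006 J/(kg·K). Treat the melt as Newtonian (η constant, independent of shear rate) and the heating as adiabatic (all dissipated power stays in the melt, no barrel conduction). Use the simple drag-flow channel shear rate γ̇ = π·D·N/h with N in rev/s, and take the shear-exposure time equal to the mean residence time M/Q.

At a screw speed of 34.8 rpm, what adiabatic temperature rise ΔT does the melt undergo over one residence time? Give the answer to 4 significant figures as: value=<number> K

Convert throughput: Q = 280.0 kg/h = 280.0/3600 = 0.0777778 kg/s
t_res = M / Q_s = 10.35 ÷ 0.0777778 = 133.071 s
D = 62.9 mm = 0.0629 m;  h = 8.18 mm = 0.00818 m;  N = 34.8 rpm / 60 = 0.58 rev/s
γ̇ = π·D·N / h = π · 0.0629 · 0.58 / 0.00818 = 14.0112 s⁻¹
Adiabatic rise: ΔT = η γ̇² t_res / (ρ cp) = 5457·(14.0112)²·133.071 / (1016·2006) = 69.9463 K

value=69.95 K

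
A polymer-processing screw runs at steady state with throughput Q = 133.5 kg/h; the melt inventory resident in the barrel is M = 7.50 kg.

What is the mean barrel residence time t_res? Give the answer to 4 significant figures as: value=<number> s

value=202.2 s

Q_s = Q / 3600 = 133.5 / 3600 = 0.0370833 kg/s
Mean residence time: t_res = M/Q_s = 7.50 kg / 0.0370833 kg/s = 202.247 s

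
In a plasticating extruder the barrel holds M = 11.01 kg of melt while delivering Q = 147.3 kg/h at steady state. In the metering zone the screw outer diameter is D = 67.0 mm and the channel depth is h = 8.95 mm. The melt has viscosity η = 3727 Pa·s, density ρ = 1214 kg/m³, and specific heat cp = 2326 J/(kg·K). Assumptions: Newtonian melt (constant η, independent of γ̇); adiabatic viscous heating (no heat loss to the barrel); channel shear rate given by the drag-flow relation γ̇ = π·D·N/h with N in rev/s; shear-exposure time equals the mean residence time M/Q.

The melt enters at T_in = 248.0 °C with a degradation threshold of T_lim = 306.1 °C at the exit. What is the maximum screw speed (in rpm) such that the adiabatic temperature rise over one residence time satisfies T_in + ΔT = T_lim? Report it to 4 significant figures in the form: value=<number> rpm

value=32.63 rpm

Throughput in SI: Q_s = 147.3 kg/h ÷ 3600 s/h = 0.0409167 kg/s
t_res = M / Q_s = 11.01 / 0.0409167 = 269.084 s
Convert to metres: D = 0.067 m, h = 0.00895 m
ΔT_a = T_lim − T_in = 306.1 − 248.0 = 58.1 K
γ̇_max² = ΔT_a·ρ·cp/(η·t_res) = 58.1·1214·2326/(3727·269.084) = 163.59 s⁻²
γ̇_max = √163.59 = 12.7902 s⁻¹
Solve γ̇ = πDN/h for N: N_max = γ̇_max·h/(π·D) = 12.7902 × 0.00895 / (π × 0.067) = 0.543848 rev/s = 32.6309 rpm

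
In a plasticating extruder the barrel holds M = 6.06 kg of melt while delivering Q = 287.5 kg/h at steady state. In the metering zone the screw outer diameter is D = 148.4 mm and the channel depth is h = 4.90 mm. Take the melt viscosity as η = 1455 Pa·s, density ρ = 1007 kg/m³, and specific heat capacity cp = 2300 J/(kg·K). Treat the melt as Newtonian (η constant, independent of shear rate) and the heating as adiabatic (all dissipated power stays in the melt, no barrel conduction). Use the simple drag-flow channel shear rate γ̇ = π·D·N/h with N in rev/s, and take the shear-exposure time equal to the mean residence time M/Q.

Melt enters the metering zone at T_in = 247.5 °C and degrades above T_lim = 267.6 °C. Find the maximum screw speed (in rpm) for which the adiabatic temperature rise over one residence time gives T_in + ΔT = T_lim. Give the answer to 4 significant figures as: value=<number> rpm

value=12.95 rpm

Throughput in SI: Q_s = 287.5 kg/h ÷ 3600 s/h = 0.0798611 kg/s
Mean residence time: t_res = M/Q_s = 6.06 kg / 0.0798611 kg/s = 75.8817 s
Convert to metres: D = 0.1484 m, h = 0.0049 m
ΔT_a = T_lim − T_in = 267.6 − 247.5 = 20.1 K
Invert ΔT = ηγ̇²t_res/(ρcp) for γ̇: γ̇_max² = ΔT_a ρ cp / (η t_res) = 20.1·1007·2300 / (1455·75.8817) = 421.651 s⁻²
γ̇_max = √421.651 = 20.5341 s⁻¹
Solve γ̇ = πDN/h for N: N_max = γ̇_max·h/(π·D) = 20.5341 × 0.0049 / (π × 0.1484) = 0.215819 rev/s = 12.9491 rpm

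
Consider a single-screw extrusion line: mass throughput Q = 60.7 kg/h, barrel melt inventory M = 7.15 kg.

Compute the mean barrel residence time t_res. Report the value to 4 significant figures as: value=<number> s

value=424.1 s

Throughput in SI: Q_s = 60.7 kg/h ÷ 3600 s/h = 0.0168611 kg/s
Mean residence time: t_res = M/Q_s = 7.15 kg / 0.0168611 kg/s = 424.053 s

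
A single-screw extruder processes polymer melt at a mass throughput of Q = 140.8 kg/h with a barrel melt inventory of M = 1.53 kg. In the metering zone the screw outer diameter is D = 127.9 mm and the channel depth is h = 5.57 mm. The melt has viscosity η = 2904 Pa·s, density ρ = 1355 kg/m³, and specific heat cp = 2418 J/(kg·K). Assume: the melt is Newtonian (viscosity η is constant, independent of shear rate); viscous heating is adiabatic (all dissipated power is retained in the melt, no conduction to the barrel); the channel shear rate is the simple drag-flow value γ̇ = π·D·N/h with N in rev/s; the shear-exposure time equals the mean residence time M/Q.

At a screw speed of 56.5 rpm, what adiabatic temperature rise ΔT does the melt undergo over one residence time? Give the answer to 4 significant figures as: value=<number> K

Q_s = Q / 3600 = 140.8 / 3600 = 0.0391111 kg/s
Mean residence time: t_res = M/Q_s = 1.53 kg / 0.0391111 kg/s = 39.1193 s
Geometry in metres: D = 127.9 mm → 0.1279 m, h = 5.57 mm → 0.00557 m; screw speed N = 56.5 rpm = 0.941667 rev/s
Shear rate: γ̇ = πDN/h = π·0.1279·0.941667/0.00557 = 67.9301 s⁻¹
ΔT = η·γ̇²·t_res / (ρ·cp) = 2904 · (67.9301)² · 39.1193 / (1355 · 2418) = 159.999 K

value=160.0 K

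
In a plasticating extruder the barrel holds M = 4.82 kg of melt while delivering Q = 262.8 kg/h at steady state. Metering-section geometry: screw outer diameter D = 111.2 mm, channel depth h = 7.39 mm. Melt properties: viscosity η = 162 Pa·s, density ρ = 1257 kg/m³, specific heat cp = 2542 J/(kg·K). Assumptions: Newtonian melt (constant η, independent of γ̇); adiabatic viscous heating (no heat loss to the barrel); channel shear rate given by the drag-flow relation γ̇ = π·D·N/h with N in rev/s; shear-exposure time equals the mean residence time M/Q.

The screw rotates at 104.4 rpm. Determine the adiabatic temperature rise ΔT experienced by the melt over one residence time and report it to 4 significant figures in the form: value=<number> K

value=22.65 K

Q_s = Q / 3600 = 262.8 / 3600 = 0.073 kg/s
t_res = M / Q_s = 4.82 / 0.073 = 66.0274 s
Geometry in metres: D = 111.2 mm → 0.1112 m, h = 7.39 mm → 0.00739 m; screw speed N = 104.4 rpm = 1.74 rev/s
Shear rate: γ̇ = πDN/h = π·0.1112·1.74/0.00739 = 82.2545 s⁻¹
ΔT = η·γ̇²·t_res / (ρ·cp) = 162 · (82.2545)² · 66.0274 / (1257 · 2542) = 22.6489 K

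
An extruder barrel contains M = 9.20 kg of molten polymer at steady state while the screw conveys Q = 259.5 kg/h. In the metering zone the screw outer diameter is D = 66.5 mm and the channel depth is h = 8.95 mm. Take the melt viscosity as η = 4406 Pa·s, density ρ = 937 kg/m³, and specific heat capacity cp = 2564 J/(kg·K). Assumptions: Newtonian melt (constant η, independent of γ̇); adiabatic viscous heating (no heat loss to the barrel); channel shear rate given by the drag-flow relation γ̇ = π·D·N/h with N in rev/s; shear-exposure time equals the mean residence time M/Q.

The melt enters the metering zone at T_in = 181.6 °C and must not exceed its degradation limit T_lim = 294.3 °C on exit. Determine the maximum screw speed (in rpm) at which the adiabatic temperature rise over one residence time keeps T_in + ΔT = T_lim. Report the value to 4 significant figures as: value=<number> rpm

Convert throughput: Q = 259.5 kg/h = 259.5/3600 = 0.0720833 kg/s
t_res = M / Q_s = 9.20 / 0.0720833 = 127.63 s
Convert to metres: D = 0.0665 m, h = 0.00895 m
Allowable rise: ΔT_a = T_lim − T_in = 294.3 − 181.6 = 112.7 K
γ̇_max² = ΔT_a·ρ·cp/(η·t_res) = 112.7·937·2564/(4406·127.63) = 481.486 s⁻²
γ̇_max = √481.486 = 21.9428 s⁻¹
Solve γ̇ = πDN/h for N: N_max = γ̇_max·h/(π·D) = 21.9428 × 0.00895 / (π × 0.0665) = 0.940034 rev/s = 56.402 rpm

value=56.40 rpm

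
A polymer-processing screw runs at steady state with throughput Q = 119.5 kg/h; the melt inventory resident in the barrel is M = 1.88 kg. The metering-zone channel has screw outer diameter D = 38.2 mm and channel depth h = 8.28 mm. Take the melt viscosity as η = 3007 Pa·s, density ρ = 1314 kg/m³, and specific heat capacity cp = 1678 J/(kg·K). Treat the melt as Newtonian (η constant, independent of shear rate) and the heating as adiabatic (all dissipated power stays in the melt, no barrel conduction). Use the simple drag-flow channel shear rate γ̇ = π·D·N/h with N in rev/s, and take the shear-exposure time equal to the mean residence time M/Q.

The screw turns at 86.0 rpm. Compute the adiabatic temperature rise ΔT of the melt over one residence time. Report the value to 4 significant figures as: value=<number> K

Q_s = Q / 3600 = 119.5 / 3600 = 0.0331944 kg/s
Mean residence time: t_res = M/Q_s = 1.88 kg / 0.0331944 kg/s = 56.636 s
Convert to SI: D = 0.0382 m, h = 0.00828 m, N = 86.0/60 = 1.43333 rev/s
γ̇ = π D N / h = (π)(0.0382)(1.43333) / 0.00828 = 20.7745 s⁻¹
Adiabatic rise: ΔT = η γ̇² t_res / (ρ cp) = 3007·(20.7745)²·56.636 / (1314·1678) = 33.3349 K

value=33.33 K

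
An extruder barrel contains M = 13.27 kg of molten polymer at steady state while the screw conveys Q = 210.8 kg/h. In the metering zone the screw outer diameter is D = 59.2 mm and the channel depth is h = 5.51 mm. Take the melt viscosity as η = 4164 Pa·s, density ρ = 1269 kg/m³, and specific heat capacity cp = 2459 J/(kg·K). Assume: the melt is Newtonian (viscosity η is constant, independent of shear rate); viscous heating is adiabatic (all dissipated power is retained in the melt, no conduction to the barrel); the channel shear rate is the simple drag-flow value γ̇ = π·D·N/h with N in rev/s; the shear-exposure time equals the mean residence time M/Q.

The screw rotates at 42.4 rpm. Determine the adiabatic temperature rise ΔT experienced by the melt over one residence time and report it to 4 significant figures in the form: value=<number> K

Q_s = Q / 3600 = 210.8 / 3600 = 0.0585556 kg/s
Mean residence time: t_res = M/Q_s = 13.27 kg / 0.0585556 kg/s = 226.622 s
D = 59.2 mm = 0.0592 m;  h = 5.51 mm = 0.00551 m;  N = 42.4 rpm / 60 = 0.706667 rev/s
γ̇ = π·D·N / h = π · 0.0592 · 0.706667 / 0.00551 = 23.8525 s⁻¹
ΔT = η·γ̇²·t_res / (ρ·cp) = 4164 · (23.8525)² · 226.622 / (1269 · 2459) = 172.053 K

value=172.1 K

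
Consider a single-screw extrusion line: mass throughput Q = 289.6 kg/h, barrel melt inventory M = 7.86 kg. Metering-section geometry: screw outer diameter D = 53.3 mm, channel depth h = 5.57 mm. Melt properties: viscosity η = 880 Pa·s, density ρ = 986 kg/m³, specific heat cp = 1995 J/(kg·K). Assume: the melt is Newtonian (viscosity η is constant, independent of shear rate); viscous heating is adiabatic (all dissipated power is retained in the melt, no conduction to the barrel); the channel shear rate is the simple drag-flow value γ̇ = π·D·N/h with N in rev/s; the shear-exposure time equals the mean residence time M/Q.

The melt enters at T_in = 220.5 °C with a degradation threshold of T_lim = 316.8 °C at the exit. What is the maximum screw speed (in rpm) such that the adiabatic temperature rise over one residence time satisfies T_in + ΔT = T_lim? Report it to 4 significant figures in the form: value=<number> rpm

value=93.68 rpm

Convert throughput: Q = 289.6 kg/h = 289.6/3600 = 0.0804444 kg/s
t_res = M / Q_s = 7.86 ÷ 0.0804444 = 97.7072 s
D = 53.3 mm = 0.0533 m;  h = 5.57 mm = 0.00557 m
Allowable rise: ΔT_a = T_lim − T_in = 316.8 − 220.5 = 96.3 K
γ̇_max² = ΔT_a·ρ·cp / (η·t_res) = [96.3 × 986 × 1995] / [880 × 97.7072] = 2203.11 s⁻²
γ̇_max = sqrt(2203.11) = 46.9373 s⁻¹
N_max = γ̇_max·h / (π·D) = 46.9373 · 0.00557 / (π · 0.0533) = 1.56134 rev/s = 93.6802 rpm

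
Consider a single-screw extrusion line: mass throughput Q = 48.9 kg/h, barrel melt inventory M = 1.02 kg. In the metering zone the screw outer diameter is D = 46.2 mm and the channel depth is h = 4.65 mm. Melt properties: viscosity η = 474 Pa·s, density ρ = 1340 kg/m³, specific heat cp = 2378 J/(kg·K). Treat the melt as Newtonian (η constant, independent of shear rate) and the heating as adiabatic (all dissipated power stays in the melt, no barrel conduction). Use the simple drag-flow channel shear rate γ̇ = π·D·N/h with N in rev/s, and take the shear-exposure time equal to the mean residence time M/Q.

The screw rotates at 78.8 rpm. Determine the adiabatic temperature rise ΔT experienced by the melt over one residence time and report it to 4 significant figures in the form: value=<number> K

value=18.77 K

Q_s = Q / 3600 = 48.9 / 3600 = 0.0135833 kg/s
t_res = M / Q_s = 1.02 / 0.0135833 = 75.092 s
D = 46.2 mm = 0.0462 m;  h = 4.65 mm = 0.00465 m;  N = 78.8 rpm / 60 = 1.31333 rev/s
γ̇ = π D N / h = (π)(0.0462)(1.31333) / 0.00465 = 40.9934 s⁻¹
Adiabatic rise: ΔT = η γ̇² t_res / (ρ cp) = 474·(40.9934)²·75.092 / (1340·2378) = 18.7708 K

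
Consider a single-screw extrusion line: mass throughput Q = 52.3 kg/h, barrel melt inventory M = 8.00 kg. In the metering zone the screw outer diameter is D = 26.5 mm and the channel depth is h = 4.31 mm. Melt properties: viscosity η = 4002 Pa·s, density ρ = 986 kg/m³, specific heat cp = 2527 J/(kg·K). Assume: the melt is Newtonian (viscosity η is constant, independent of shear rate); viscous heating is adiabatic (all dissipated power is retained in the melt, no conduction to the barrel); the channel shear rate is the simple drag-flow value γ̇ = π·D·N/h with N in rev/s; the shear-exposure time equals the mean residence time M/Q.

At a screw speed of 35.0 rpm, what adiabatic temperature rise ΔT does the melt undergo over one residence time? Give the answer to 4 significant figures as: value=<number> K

value=112.3 K

Convert throughput: Q = 52.3 kg/h = 52.3/3600 = 0.0145278 kg/s
Mean residence time: t_res = M/Q_s = 8.00 kg / 0.0145278 kg/s = 550.669 s
Convert to SI: D = 0.0265 m, h = 0.00431 m, N = 35.0/60 = 0.583333 rev/s
γ̇ = π·D·N / h = π · 0.0265 · 0.583333 / 0.00431 = 11.2677 s⁻¹
ΔT = η·γ̇²·t_res / (ρ·cp) = 4002 · (11.2677)² · 550.669 / (986 · 2527) = 112.294 K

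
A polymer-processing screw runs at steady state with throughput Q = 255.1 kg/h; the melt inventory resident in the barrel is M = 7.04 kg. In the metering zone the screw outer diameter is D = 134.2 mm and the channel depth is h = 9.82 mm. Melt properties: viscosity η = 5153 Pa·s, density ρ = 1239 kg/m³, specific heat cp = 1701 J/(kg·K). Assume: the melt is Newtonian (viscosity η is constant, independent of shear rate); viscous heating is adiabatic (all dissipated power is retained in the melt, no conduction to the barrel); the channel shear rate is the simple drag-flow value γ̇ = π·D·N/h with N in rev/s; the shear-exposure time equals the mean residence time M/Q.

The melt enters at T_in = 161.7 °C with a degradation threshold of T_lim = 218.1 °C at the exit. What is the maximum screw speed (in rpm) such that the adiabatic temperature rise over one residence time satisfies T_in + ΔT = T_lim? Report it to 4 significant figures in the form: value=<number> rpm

Throughput in SI: Q_s = 255.1 kg/h ÷ 3600 s/h = 0.0708611 kg/s
t_res = M / Q_s = 7.04 ÷ 0.0708611 = 99.3493 s
Convert to metres: D = 0.1342 m, h = 0.00982 m
Allowable rise: ΔT_a = T_lim − T_in = 218.1 − 161.7 = 56.4 K
Invert ΔT = ηγ̇²t_res/(ρcp) for γ̇: γ̇_max² = ΔT_a ρ cp / (η t_res) = 56.4·1239·1701 / (5153·99.3493) = 232.183 s⁻²
Take the square root: γ̇_max = √(232.183) = 15.2375 s⁻¹
N_max = γ̇_max·h / (π·D) = 15.2375 · 0.00982 / (π · 0.1342) = 0.354915 rev/s = 21.2949 rpm

value=21.29 rpm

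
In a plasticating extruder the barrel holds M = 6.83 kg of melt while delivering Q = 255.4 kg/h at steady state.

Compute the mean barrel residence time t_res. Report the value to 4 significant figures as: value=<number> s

value=96.27 s

Convert throughput: Q = 255.4 kg/h = 255.4/3600 = 0.0709444 kg/s
t_res = M / Q_s = 6.83 ÷ 0.0709444 = 96.2725 s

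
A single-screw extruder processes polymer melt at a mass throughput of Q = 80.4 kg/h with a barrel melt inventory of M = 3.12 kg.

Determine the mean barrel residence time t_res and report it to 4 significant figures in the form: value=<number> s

Convert throughput: Q = 80.4 kg/h = 80.4/3600 = 0.0223333 kg/s
Mean residence time: t_res = M/Q_s = 3.12 kg / 0.0223333 kg/s = 139.701 s

value=139.7 s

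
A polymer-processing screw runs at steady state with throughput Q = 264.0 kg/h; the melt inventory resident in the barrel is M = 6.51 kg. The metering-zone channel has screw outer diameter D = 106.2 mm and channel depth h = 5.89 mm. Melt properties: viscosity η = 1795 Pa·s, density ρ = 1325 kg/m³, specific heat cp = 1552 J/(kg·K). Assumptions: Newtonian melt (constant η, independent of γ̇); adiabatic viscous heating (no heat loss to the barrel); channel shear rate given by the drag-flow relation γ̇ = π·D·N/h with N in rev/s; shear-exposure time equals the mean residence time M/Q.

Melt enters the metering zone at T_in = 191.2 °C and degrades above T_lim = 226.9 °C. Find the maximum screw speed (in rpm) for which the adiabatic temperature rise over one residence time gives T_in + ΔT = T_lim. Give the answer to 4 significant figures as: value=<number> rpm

Throughput in SI: Q_s = 264.0 kg/h ÷ 3600 s/h = 0.0733333 kg/s
t_res = M / Q_s = 6.51 ÷ 0.0733333 = 88.7727 s
Geometry in SI: D = 106.2 mm → 0.1062 m, h = 5.89 mm → 0.00589 m
Allowable rise: ΔT_a = T_lim − T_in = 226.9 − 191.2 = 35.7 K
Invert ΔT = ηγ̇²t_res/(ρcp) for γ̇: γ̇_max² = ΔT_a ρ cp / (η t_res) = 35.7·1325·1552 / (1795·88.7727) = 460.714 s⁻²
γ̇_max = sqrt(460.714) = 21.4643 s⁻¹
N_max = γ̇_max h / (πD) = 21.4643·0.00589/(π·0.1062) = 0.378928 rev/s → ×60 = 22.7357 rpm

value=22.74 rpm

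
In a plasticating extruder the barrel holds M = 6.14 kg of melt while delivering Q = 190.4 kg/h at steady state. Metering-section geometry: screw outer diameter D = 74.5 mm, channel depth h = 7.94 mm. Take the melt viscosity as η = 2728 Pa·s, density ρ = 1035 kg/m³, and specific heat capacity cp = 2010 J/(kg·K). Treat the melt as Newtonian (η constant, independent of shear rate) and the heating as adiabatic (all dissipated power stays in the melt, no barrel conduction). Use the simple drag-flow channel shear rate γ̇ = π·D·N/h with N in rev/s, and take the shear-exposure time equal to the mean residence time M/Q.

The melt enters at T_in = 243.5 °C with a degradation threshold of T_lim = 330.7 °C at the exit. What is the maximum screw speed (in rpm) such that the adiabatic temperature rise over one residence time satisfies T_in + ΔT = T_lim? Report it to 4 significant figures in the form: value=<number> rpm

Throughput in SI: Q_s = 190.4 kg/h ÷ 3600 s/h = 0.0528889 kg/s
t_res = M / Q_s = 6.14 / 0.0528889 = 116.092 s
D = 74.5 mm = 0.0745 m;  h = 7.94 mm = 0.00794 m
ΔT_a = T_lim − T_in = 330.7 °C − 243.5 °C = 87.2 K
Invert ΔT = ηγ̇²t_res/(ρcp) for γ̇: γ̇_max² = ΔT_a ρ cp / (η t_res) = 87.2·1035·2010 / (2728·116.092) = 572.802 s⁻²
γ̇_max = √572.802 = 23.9333 s⁻¹
Solve γ̇ = πDN/h for N: N_max = γ̇_max·h/(π·D) = 23.9333 × 0.00794 / (π × 0.0745) = 0.811926 rev/s = 48.7156 rpm

value=48.72 rpm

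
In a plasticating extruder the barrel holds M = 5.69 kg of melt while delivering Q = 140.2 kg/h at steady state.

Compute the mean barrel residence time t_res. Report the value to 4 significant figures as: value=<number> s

value=146.1 s

Convert throughput: Q = 140.2 kg/h = 140.2/3600 = 0.0389444 kg/s
Mean residence time: t_res = M/Q_s = 5.69 kg / 0.0389444 kg/s = 146.106 s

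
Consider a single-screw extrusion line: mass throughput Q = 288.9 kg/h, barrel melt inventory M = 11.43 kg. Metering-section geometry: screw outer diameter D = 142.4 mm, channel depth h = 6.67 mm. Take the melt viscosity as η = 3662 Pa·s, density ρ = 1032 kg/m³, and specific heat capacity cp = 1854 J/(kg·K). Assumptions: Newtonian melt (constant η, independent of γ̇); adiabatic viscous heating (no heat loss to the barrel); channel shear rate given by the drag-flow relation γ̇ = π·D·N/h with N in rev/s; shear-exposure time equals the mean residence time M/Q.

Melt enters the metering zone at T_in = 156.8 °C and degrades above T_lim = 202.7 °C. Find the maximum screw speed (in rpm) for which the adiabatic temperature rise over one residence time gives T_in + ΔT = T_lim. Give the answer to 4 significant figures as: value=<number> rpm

value=11.61 rpm

Convert throughput: Q = 288.9 kg/h = 288.9/3600 = 0.08025 kg/s
t_res = M / Q_s = 11.43 ÷ 0.08025 = 142.43 s
Convert to metres: D = 0.1424 m, h = 0.00667 m
ΔT_a = T_lim − T_in = 202.7 − 156.8 = 45.9 K
Invert ΔT = ηγ̇²t_res/(ρcp) for γ̇: γ̇_max² = ΔT_a ρ cp / (η t_res) = 45.9·1032·1854 / (3662·142.43) = 168.377 s⁻²
Take the square root: γ̇_max = √(168.377) = 12.976 s⁻¹
N_max = γ̇_max·h / (π·D) = 12.976 · 0.00667 / (π · 0.1424) = 0.193467 rev/s = 11.608 rpm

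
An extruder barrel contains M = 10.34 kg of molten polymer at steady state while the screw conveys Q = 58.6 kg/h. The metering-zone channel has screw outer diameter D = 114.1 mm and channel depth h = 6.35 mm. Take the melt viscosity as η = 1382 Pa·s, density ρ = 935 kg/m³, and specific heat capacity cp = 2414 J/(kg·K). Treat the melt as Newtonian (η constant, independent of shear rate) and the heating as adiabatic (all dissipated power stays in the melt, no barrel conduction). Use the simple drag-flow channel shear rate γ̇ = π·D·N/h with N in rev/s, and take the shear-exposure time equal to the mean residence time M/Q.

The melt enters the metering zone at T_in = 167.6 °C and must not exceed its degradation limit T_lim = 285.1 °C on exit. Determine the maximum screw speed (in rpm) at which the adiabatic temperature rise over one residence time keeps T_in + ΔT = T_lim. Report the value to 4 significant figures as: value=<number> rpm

Convert throughput: Q = 58.6 kg/h = 58.6/3600 = 0.0162778 kg/s
t_res = M / Q_s = 10.34 ÷ 0.0162778 = 635.222 s
Geometry in SI: D = 114.1 mm → 0.1141 m, h = 6.35 mm → 0.00635 m
Allowable rise: ΔT_a = T_lim − T_in = 285.1 − 167.6 = 117.5 K
Invert ΔT = ηγ̇²t_res/(ρcp) for γ̇: γ̇_max² = ΔT_a ρ cp / (η t_res) = 117.5·935·2414 / (1382·635.222) = 302.102 s⁻²
γ̇_max = √302.102 = 17.3811 s⁻¹
N_max = γ̇_max h / (πD) = 17.3811·0.00635/(π·0.1141) = 0.307904 rev/s → ×60 = 18.4742 rpm

value=18.47 rpm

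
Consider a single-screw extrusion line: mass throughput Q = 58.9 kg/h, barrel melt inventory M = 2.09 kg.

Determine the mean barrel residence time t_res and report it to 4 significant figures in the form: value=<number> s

value=127.7 s

Throughput in SI: Q_s = 58.9 kg/h ÷ 3600 s/h = 0.0163611 kg/s
t_res = M / Q_s = 2.09 / 0.0163611 = 127.742 s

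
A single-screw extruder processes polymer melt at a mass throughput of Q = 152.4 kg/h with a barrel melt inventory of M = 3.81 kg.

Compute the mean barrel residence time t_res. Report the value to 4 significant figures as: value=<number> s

Q_s = Q / 3600 = 152.4 / 3600 = 0.0423333 kg/s
Mean residence time: t_res = M/Q_s = 3.81 kg / 0.0423333 kg/s = 90 s

value=90.00 s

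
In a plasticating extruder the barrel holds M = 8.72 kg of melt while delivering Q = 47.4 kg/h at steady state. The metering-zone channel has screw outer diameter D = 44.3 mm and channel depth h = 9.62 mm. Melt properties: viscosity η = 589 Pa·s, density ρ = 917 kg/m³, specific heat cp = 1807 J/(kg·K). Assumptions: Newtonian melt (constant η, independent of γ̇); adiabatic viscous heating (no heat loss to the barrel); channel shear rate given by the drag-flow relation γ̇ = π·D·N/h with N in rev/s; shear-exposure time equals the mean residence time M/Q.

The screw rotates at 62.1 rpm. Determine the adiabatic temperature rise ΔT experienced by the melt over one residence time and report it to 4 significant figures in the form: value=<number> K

value=52.78 K

Convert throughput: Q = 47.4 kg/h = 47.4/3600 = 0.0131667 kg/s
t_res = M / Q_s = 8.72 / 0.0131667 = 662.278 s
D = 44.3 mm = 0.0443 m;  h = 9.62 mm = 0.00962 m;  N = 62.1 rpm / 60 = 1.035 rev/s
Shear rate: γ̇ = πDN/h = π·0.0443·1.035/0.00962 = 14.9733 s⁻¹
Adiabatic rise: ΔT = η γ̇² t_res / (ρ cp) = 589·(14.9733)²·662.278 / (917·1807) = 52.7796 K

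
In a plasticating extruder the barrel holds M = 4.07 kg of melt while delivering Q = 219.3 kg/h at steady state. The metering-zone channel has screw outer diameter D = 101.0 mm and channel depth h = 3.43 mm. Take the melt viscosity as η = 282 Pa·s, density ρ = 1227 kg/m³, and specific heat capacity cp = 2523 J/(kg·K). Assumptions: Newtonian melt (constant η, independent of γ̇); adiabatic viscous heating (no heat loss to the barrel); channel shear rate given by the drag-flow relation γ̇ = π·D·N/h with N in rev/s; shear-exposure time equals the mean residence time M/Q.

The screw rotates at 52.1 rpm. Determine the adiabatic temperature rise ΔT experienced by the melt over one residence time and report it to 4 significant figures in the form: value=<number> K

Convert throughput: Q = 219.3 kg/h = 219.3/3600 = 0.0609167 kg/s
Mean residence time: t_res = M/Q_s = 4.07 kg / 0.0609167 kg/s = 66.8126 s
Convert to SI: D = 0.101 m, h = 0.00343 m, N = 52.1/60 = 0.868333 rev/s
Shear rate: γ̇ = πDN/h = π·0.101·0.868333/0.00343 = 80.3274 s⁻¹
ΔT = η·γ̇²·t_res/(ρ·cp) = [282 × 80.3274² × 66.8126] / [1227 × 2523] = 39.2711 K

value=39.27 K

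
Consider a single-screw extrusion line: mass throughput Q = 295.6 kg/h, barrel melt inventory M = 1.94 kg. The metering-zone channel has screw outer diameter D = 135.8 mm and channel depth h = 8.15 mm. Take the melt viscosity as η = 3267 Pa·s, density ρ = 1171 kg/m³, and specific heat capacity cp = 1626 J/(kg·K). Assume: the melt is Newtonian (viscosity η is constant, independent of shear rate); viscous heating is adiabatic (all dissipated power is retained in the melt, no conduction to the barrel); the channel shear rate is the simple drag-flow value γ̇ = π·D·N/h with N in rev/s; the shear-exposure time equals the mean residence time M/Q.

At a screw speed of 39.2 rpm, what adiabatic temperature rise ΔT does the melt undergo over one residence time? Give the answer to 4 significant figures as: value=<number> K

value=47.42 K

Q_s = Q / 3600 = 295.6 / 3600 = 0.0821111 kg/s
t_res = M / Q_s = 1.94 / 0.0821111 = 23.6265 s
Geometry in metres: D = 135.8 mm → 0.1358 m, h = 8.15 mm → 0.00815 m; screw speed N = 39.2 rpm = 0.653333 rev/s
γ̇ = π D N / h = (π)(0.1358)(0.653333) / 0.00815 = 34.2001 s⁻¹
ΔT = η·γ̇²·t_res / (ρ·cp) = 3267 · (34.2001)² · 23.6265 / (1171 · 1626) = 47.416 K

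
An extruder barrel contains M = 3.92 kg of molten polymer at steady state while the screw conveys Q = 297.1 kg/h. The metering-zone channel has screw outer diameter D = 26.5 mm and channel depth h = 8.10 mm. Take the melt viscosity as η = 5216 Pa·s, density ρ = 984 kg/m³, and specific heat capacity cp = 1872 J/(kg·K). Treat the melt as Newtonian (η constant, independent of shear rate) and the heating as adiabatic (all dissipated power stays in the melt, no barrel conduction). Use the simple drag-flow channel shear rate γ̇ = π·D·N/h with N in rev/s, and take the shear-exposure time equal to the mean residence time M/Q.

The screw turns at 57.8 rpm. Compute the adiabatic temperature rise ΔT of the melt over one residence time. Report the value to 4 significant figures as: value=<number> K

Convert throughput: Q = 297.1 kg/h = 297.1/3600 = 0.0825278 kg/s
t_res = M / Q_s = 3.92 ÷ 0.0825278 = 47.4992 s
Convert to SI: D = 0.0265 m, h = 0.0081 m, N = 57.8/60 = 0.963333 rev/s
γ̇ = π·D·N / h = π · 0.0265 · 0.963333 / 0.0081 = 9.90119 s⁻¹
ΔT = η·γ̇²·t_res / (ρ·cp) = 5216 · (9.90119)² · 47.4992 / (984 · 1872) = 13.1855 K

value=13.19 K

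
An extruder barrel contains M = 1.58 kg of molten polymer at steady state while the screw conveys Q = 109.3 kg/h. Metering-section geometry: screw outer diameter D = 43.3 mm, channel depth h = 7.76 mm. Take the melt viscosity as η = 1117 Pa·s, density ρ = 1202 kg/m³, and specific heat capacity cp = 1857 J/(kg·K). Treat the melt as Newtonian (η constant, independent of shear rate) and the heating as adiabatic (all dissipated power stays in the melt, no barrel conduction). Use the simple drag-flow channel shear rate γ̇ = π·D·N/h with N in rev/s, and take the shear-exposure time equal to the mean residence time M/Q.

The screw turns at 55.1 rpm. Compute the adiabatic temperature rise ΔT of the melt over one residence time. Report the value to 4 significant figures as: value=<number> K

Convert throughput: Q = 109.3 kg/h = 109.3/3600 = 0.0303611 kg/s
t_res = M / Q_s = 1.58 ÷ 0.0303611 = 52.0403 s
D = 43.3 mm = 0.0433 m;  h = 7.76 mm = 0.00776 m;  N = 55.1 rpm / 60 = 0.918333 rev/s
γ̇ = π·D·N / h = π · 0.0433 · 0.918333 / 0.00776 = 16.0982 s⁻¹
ΔT = η·γ̇²·t_res / (ρ·cp) = 1117 · (16.0982)² · 52.0403 / (1202 · 1857) = 6.74884 K

value=6.749 K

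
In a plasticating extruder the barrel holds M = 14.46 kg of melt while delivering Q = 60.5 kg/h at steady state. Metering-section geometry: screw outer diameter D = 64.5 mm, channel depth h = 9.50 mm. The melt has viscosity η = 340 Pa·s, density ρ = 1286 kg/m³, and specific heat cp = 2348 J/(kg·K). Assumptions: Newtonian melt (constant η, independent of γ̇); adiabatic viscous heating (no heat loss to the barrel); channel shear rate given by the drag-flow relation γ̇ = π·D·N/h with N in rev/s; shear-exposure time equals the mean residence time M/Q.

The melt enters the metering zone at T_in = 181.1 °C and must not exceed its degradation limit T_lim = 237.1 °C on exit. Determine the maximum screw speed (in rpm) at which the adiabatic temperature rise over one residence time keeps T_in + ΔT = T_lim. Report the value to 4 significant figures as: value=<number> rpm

value=67.63 rpm

Q_s = Q / 3600 = 60.5 / 3600 = 0.0168056 kg/s
t_res = M / Q_s = 14.46 ÷ 0.0168056 = 860.43 s
D = 64.5 mm = 0.0645 m;  h = 9.50 mm = 0.0095 m
ΔT_a = T_lim − T_in = 237.1 °C − 181.1 °C = 56 K
γ̇_max² = ΔT_a·ρ·cp/(η·t_res) = 56·1286·2348/(340·860.43) = 578.007 s⁻²
Take the square root: γ̇_max = √(578.007) = 24.0418 s⁻¹
Solve γ̇ = πDN/h for N: N_max = γ̇_max·h/(π·D) = 24.0418 × 0.0095 / (π × 0.0645) = 1.12715 rev/s = 67.6288 rpm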